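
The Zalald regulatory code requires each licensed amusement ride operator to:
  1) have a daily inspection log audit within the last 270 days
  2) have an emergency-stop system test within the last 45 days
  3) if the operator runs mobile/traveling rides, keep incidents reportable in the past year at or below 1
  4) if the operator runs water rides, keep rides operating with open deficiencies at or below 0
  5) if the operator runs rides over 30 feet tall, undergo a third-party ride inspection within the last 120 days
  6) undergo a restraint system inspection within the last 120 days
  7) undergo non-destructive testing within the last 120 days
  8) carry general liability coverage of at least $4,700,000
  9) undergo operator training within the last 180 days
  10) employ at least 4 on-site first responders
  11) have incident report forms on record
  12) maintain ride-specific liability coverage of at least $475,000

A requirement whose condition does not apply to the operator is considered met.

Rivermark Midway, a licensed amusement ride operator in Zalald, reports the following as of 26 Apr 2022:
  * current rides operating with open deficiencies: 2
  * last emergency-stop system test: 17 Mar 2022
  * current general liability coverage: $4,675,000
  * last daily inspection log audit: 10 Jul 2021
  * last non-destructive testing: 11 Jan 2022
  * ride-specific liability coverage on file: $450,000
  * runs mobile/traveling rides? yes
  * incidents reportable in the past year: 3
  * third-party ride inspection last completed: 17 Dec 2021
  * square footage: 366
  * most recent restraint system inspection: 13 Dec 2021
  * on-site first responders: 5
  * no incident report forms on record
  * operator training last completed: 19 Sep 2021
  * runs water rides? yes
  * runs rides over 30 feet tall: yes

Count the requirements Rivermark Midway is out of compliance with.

1. daily inspection log audit 290 days ago vs limit 270 → not met
2. emergency-stop system test 40 days ago vs limit 45 → met
3. condition 'runs mobile/traveling rides' holds; incidents reportable in the past year 3 > 1 → not met
4. condition 'runs water rides' holds; rides operating with open deficiencies 2 > 0 → not met
5. condition 'runs rides over 30 feet tall' holds; third-party ride inspection 130 days ago vs limit 120 → not met
6. restraint system inspection 134 days ago vs limit 120 → not met
7. non-destructive testing 105 days ago vs limit 120 → met
8. general liability coverage $4,675,000 < $4,700,000 → not met
9. operator training 219 days ago vs limit 180 → not met
10. on-site first responders 5 ≥ 4 → met
11. incident report forms absent → not met
12. ride-specific liability coverage $450,000 < $475,000 → not met
Not met: 9 of 12

9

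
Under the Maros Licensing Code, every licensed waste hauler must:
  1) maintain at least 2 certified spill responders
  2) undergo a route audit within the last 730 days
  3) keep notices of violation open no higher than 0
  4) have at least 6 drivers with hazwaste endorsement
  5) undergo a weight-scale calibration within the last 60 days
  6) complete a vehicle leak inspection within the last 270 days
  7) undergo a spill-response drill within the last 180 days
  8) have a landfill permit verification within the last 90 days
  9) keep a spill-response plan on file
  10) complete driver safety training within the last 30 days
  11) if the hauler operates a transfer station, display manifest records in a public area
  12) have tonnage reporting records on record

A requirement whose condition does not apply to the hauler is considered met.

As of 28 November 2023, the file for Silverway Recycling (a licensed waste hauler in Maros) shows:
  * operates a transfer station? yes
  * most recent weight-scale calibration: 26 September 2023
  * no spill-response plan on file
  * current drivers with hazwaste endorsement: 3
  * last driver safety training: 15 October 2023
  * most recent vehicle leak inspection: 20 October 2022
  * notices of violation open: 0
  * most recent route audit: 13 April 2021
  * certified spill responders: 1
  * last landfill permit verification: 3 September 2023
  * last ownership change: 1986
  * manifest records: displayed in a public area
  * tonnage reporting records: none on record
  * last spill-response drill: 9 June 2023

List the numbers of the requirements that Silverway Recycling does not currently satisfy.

1, 2, 4, 5, 6, 9, 10, 12

1. certified spill responders 1 < 2 → not met
2. route audit 959 days ago vs limit 730 → not met
3. notices of violation open 0 ≤ 0 → met
4. drivers with hazwaste endorsement 3 < 6 → not met
5. weight-scale calibration 63 days ago vs limit 60 → not met
6. vehicle leak inspection 404 days ago vs limit 270 → not met
7. spill-response drill 172 days ago vs limit 180 → met
8. landfill permit verification 86 days ago vs limit 90 → met
9. spill-response plan absent → not met
10. driver safety training 44 days ago vs limit 30 → not met
11. condition 'operates a transfer station' holds; manifest records present → met
12. tonnage reporting records absent → not met
Not met: 1, 2, 4, 5, 6, 9, 10, 12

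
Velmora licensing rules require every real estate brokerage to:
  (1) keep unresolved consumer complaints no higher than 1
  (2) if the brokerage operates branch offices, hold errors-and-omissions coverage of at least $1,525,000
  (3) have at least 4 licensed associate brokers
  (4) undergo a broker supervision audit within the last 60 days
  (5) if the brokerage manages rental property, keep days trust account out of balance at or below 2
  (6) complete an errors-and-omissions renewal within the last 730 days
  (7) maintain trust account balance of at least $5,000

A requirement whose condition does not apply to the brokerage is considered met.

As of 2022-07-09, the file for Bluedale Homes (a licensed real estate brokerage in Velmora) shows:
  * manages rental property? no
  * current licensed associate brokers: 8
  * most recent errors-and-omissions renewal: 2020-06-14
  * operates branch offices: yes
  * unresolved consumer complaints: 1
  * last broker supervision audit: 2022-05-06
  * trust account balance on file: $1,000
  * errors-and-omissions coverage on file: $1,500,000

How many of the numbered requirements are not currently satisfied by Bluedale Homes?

4

1. unresolved consumer complaints 1 ≤ 1 → met
2. condition 'operates branch offices' holds; errors-and-omissions coverage $1,500,000 < $1,525,000 → not met
3. licensed associate brokers 8 ≥ 4 → met
4. broker supervision audit 64 days ago vs limit 60 → not met
5. condition 'manages rental property' does not hold → requirement n/a → met
6. errors-and-omissions renewal 755 days ago vs limit 730 → not met
7. trust account balance $1,000 < $5,000 → not met
Not met: 4 of 7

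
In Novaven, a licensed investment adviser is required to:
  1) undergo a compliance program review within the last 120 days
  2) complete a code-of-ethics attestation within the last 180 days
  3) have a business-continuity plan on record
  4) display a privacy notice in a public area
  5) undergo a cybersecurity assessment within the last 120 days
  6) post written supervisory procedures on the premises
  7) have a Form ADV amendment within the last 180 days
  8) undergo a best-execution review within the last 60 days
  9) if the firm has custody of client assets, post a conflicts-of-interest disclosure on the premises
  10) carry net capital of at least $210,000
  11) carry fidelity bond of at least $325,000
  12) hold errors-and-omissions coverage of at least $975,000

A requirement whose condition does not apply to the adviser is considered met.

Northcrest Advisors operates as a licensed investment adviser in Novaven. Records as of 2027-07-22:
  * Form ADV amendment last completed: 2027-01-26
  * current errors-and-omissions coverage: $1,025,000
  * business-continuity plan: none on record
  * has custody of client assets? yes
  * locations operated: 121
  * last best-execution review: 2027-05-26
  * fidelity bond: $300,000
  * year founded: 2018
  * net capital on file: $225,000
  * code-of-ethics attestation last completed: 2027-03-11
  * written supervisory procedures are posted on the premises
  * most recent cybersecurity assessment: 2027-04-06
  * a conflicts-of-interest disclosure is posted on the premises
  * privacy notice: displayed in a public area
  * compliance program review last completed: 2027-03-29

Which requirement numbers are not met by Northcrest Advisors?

3, 11

1. compliance program review 115 days ago vs limit 120 → met
2. code-of-ethics attestation 133 days ago vs limit 180 → met
3. business-continuity plan absent → not met
4. privacy notice present → met
5. cybersecurity assessment 107 days ago vs limit 120 → met
6. written supervisory procedures present → met
7. Form ADV amendment 177 days ago vs limit 180 → met
8. best-execution review 57 days ago vs limit 60 → met
9. condition 'has custody of client assets' holds; conflicts-of-interest disclosure present → met
10. net capital $225,000 ≥ $210,000 → met
11. fidelity bond $300,000 < $325,000 → not met
12. errors-and-omissions coverage $1,025,000 ≥ $975,000 → met
Not met: 3, 11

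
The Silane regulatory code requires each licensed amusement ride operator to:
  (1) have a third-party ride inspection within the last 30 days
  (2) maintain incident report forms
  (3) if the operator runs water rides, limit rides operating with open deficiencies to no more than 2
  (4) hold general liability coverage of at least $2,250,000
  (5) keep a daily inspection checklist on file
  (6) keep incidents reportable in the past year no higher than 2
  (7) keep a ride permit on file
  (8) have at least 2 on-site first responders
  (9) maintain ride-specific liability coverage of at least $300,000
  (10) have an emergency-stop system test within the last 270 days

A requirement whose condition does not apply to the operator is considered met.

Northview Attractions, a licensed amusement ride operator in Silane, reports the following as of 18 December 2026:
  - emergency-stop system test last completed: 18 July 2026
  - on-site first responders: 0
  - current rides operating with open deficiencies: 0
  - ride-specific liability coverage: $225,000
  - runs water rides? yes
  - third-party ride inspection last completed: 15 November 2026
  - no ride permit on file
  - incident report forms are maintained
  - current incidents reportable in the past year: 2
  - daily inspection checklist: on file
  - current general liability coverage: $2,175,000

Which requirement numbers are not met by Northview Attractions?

1, 4, 7, 8, 9

1. third-party ride inspection 33 days ago vs limit 30 → not met
2. incident report forms present → met
3. condition 'runs water rides' holds; rides operating with open deficiencies 0 ≤ 2 → met
4. general liability coverage $2,175,000 < $2,250,000 → not met
5. daily inspection checklist present → met
6. incidents reportable in the past year 2 ≤ 2 → met
7. ride permit absent → not met
8. on-site first responders 0 < 2 → not met
9. ride-specific liability coverage $225,000 < $300,000 → not met
10. emergency-stop system test 153 days ago vs limit 270 → met
Not met: 1, 4, 7, 8, 9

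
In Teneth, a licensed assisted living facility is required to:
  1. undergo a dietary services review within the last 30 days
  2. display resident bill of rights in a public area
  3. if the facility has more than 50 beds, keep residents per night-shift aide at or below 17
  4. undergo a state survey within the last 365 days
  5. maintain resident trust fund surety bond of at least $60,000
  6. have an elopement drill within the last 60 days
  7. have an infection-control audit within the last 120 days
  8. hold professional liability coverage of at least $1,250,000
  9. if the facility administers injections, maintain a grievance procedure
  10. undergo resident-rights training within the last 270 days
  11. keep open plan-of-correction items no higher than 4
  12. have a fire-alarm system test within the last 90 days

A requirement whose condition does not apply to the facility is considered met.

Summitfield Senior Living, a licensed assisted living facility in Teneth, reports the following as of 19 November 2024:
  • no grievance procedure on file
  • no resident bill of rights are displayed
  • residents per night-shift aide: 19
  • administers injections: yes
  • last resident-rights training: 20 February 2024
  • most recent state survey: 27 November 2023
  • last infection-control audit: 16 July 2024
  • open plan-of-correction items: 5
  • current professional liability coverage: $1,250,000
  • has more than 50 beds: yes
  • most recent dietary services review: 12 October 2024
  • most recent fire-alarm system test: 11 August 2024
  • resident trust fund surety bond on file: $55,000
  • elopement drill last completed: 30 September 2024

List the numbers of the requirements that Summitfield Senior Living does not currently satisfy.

1, 2, 3, 5, 7, 9, 10, 11, 12

1. dietary services review 38 days ago vs limit 30 → not met
2. resident bill of rights absent → not met
3. condition 'has more than 50 beds' holds; residents per night-shift aide 19 > 17 → not met
4. state survey 358 days ago vs limit 365 → met
5. resident trust fund surety bond $55,000 < $60,000 → not met
6. elopement drill 50 days ago vs limit 60 → met
7. infection-control audit 126 days ago vs limit 120 → not met
8. professional liability coverage $1,250,000 ≥ $1,250,000 → met
9. condition 'administers injections' holds; grievance procedure absent → not met
10. resident-rights training 273 days ago vs limit 270 → not met
11. open plan-of-correction items 5 > 4 → not met
12. fire-alarm system test 100 days ago vs limit 90 → not met
Not met: 1, 2, 3, 5, 7, 9, 10, 11, 12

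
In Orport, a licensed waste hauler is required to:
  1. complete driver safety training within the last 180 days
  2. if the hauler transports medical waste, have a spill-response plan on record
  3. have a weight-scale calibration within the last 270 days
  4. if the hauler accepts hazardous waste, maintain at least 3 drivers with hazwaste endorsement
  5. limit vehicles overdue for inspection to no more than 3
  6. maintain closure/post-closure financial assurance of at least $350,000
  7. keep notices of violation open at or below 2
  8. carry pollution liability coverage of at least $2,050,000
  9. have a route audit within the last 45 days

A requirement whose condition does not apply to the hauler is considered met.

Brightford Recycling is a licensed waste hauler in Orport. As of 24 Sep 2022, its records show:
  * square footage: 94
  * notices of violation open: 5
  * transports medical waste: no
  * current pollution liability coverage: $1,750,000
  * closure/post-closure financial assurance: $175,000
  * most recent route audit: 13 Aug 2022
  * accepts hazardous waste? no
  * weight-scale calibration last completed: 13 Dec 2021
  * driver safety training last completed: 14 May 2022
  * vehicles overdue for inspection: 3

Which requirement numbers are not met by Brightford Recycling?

1. driver safety training 133 days ago vs limit 180 → met
2. condition 'transports medical waste' does not hold → requirement n/a → met
3. weight-scale calibration 285 days ago vs limit 270 → not met
4. condition 'accepts hazardous waste' does not hold → requirement n/a → met
5. vehicles overdue for inspection 3 ≤ 3 → met
6. closure/post-closure financial assurance $175,000 < $350,000 → not met
7. notices of violation open 5 > 2 → not met
8. pollution liability coverage $1,750,000 < $2,050,000 → not met
9. route audit 42 days ago vs limit 45 → met
Not met: 3, 6, 7, 8

3, 6, 7, 8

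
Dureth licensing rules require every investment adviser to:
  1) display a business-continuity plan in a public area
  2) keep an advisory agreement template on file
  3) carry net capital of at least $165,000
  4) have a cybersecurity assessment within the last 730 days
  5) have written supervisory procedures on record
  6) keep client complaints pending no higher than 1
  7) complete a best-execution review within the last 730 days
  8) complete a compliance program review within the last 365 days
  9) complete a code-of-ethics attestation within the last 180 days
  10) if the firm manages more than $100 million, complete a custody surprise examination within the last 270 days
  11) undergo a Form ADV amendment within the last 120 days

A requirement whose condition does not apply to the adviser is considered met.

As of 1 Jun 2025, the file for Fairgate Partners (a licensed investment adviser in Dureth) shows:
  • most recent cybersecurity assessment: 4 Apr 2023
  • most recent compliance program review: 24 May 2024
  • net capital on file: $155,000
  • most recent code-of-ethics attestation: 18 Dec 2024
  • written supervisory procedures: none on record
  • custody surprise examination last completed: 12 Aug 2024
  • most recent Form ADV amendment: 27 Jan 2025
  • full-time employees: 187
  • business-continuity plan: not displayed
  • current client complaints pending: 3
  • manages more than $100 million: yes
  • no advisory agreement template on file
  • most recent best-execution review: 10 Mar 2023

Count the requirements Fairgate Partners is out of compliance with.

10

1. business-continuity plan absent → not met
2. advisory agreement template absent → not met
3. net capital $155,000 < $165,000 → not met
4. cybersecurity assessment 789 days ago vs limit 730 → not met
5. written supervisory procedures absent → not met
6. client complaints pending 3 > 1 → not met
7. best-execution review 814 days ago vs limit 730 → not met
8. compliance program review 373 days ago vs limit 365 → not met
9. code-of-ethics attestation 165 days ago vs limit 180 → met
10. condition 'manages more than $100 million' holds; custody surprise examination 293 days ago vs limit 270 → not met
11. Form ADV amendment 125 days ago vs limit 120 → not met
Not met: 10 of 11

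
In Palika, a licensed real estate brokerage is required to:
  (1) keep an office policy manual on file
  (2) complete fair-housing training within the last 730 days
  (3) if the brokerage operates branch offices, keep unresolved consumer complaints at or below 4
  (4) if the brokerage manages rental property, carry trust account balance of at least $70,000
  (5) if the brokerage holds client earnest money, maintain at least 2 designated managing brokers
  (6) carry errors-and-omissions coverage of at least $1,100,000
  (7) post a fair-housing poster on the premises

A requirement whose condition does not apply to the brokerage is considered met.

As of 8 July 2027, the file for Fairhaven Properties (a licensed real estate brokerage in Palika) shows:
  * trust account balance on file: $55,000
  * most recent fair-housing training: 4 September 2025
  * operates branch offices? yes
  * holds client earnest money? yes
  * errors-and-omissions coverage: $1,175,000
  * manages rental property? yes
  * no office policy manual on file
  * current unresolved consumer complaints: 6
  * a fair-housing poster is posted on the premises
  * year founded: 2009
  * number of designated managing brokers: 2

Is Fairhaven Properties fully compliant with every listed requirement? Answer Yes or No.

1. office policy manual absent → not met
2. fair-housing training 672 days ago vs limit 730 → met
3. condition 'operates branch offices' holds; unresolved consumer complaints 6 > 4 → not met
4. condition 'manages rental property' holds; trust account balance $55,000 < $70,000 → not met
5. condition 'holds client earnest money' holds; designated managing brokers 2 ≥ 2 → met
6. errors-and-omissions coverage $1,175,000 ≥ $1,100,000 → met
7. fair-housing poster present → met
Not met: 1, 3, 4

No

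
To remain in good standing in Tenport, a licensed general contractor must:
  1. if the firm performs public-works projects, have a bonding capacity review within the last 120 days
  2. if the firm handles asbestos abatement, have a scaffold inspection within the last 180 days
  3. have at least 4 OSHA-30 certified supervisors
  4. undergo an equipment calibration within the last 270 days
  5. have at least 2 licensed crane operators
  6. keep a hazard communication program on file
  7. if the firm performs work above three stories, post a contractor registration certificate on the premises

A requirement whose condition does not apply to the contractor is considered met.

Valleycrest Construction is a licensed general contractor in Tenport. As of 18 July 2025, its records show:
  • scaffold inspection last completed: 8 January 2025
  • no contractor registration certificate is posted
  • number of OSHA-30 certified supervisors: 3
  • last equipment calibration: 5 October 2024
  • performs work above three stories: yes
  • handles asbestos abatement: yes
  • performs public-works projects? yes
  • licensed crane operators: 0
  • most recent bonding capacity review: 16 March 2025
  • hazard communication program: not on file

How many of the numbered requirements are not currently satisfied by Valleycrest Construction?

7

1. condition 'performs public-works projects' holds; bonding capacity review 124 days ago vs limit 120 → not met
2. condition 'handles asbestos abatement' holds; scaffold inspection 191 days ago vs limit 180 → not met
3. OSHA-30 certified supervisors 3 < 4 → not met
4. equipment calibration 286 days ago vs limit 270 → not met
5. licensed crane operators 0 < 2 → not met
6. hazard communication program absent → not met
7. condition 'performs work above three stories' holds; contractor registration certificate absent → not met
Not met: 7 of 7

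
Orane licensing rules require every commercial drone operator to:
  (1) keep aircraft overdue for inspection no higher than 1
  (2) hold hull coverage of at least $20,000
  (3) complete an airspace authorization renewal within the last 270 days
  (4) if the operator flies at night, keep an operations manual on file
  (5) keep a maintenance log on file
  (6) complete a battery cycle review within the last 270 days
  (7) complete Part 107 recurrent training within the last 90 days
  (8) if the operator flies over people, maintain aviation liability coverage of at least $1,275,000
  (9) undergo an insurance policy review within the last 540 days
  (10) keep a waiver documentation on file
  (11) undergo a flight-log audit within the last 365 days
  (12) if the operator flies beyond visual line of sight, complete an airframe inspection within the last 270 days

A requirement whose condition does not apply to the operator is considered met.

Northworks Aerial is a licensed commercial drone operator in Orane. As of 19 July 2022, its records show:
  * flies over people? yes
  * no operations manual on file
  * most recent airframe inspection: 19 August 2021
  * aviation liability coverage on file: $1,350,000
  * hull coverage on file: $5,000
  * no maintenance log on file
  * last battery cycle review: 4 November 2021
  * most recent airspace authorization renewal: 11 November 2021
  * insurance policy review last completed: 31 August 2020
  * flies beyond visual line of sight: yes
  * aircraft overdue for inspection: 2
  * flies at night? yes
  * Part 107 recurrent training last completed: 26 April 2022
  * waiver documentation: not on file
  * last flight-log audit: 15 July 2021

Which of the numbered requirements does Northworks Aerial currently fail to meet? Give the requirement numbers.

1, 2, 4, 5, 9, 10, 11, 12

1. aircraft overdue for inspection 2 > 1 → not met
2. hull coverage $5,000 < $20,000 → not met
3. airspace authorization renewal 250 days ago vs limit 270 → met
4. condition 'flies at night' holds; operations manual absent → not met
5. maintenance log absent → not met
6. battery cycle review 257 days ago vs limit 270 → met
7. Part 107 recurrent training 84 days ago vs limit 90 → met
8. condition 'flies over people' holds; aviation liability coverage $1,350,000 ≥ $1,275,000 → met
9. insurance policy review 687 days ago vs limit 540 → not met
10. waiver documentation absent → not met
11. flight-log audit 369 days ago vs limit 365 → not met
12. condition 'flies beyond visual line of sight' holds; airframe inspection 334 days ago vs limit 270 → not met
Not met: 1, 2, 4, 5, 9, 10, 11, 12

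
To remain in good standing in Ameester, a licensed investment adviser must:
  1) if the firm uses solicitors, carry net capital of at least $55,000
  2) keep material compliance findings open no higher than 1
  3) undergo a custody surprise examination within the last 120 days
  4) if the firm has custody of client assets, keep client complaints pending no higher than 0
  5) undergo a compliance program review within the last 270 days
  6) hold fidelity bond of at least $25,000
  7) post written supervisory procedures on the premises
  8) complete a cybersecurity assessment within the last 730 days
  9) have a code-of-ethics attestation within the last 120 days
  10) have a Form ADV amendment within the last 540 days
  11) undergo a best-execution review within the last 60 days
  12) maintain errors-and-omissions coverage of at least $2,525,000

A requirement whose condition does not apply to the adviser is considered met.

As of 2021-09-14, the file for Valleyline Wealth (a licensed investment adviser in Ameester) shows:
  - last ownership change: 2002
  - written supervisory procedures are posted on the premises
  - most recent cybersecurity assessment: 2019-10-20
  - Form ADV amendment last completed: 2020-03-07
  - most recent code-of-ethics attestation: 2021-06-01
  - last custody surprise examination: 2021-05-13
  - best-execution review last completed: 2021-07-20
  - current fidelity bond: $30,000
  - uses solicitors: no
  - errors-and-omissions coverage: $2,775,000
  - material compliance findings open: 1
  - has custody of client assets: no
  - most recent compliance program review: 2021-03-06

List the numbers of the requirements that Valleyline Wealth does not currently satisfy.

1. condition 'uses solicitors' does not hold → requirement n/a → met
2. material compliance findings open 1 ≤ 1 → met
3. custody surprise examination 124 days ago vs limit 120 → not met
4. condition 'has custody of client assets' does not hold → requirement n/a → met
5. compliance program review 192 days ago vs limit 270 → met
6. fidelity bond $30,000 ≥ $25,000 → met
7. written supervisory procedures present → met
8. cybersecurity assessment 695 days ago vs limit 730 → met
9. code-of-ethics attestation 105 days ago vs limit 120 → met
10. Form ADV amendment 556 days ago vs limit 540 → not met
11. best-execution review 56 days ago vs limit 60 → met
12. errors-and-omissions coverage $2,775,000 ≥ $2,525,000 → met
Not met: 3, 10

3, 10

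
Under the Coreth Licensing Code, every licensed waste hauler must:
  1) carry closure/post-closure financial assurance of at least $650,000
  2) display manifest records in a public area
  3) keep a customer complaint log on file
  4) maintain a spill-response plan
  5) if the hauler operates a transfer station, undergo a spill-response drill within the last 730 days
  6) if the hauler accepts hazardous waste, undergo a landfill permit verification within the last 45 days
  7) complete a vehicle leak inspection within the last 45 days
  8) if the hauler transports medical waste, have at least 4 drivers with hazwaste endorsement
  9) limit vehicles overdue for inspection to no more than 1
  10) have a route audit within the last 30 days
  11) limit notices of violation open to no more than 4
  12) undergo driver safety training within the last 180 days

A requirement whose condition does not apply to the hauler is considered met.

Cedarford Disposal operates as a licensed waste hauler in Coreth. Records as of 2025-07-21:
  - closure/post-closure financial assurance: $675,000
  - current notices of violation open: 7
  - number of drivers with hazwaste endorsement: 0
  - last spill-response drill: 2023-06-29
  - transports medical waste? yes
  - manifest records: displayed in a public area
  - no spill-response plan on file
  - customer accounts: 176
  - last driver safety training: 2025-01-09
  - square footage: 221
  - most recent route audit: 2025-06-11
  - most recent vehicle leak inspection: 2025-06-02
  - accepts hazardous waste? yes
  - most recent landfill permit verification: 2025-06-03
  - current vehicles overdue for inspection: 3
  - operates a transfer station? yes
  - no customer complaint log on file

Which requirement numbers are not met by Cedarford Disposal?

3, 4, 5, 6, 7, 8, 9, 10, 11, 12

1. closure/post-closure financial assurance $675,000 ≥ $650,000 → met
2. manifest records present → met
3. customer complaint log absent → not met
4. spill-response plan absent → not met
5. condition 'operates a transfer station' holds; spill-response drill 753 days ago vs limit 730 → not met
6. condition 'accepts hazardous waste' holds; landfill permit verification 48 days ago vs limit 45 → not met
7. vehicle leak inspection 49 days ago vs limit 45 → not met
8. condition 'transports medical waste' holds; drivers with hazwaste endorsement 0 < 4 → not met
9. vehicles overdue for inspection 3 > 1 → not met
10. route audit 40 days ago vs limit 30 → not met
11. notices of violation open 7 > 4 → not met
12. driver safety training 193 days ago vs limit 180 → not met
Not met: 3, 4, 5, 6, 7, 8, 9, 10, 11, 12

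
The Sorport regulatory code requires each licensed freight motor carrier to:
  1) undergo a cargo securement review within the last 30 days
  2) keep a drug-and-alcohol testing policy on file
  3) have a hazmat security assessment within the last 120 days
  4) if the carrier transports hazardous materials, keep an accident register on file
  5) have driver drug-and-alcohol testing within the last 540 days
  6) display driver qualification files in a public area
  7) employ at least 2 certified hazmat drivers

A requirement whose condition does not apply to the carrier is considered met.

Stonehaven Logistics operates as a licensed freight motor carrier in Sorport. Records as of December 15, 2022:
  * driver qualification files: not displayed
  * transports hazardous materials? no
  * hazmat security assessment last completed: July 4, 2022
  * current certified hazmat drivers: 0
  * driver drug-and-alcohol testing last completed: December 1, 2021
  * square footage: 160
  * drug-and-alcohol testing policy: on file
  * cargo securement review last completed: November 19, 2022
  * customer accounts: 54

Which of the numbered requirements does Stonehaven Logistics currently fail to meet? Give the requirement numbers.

3, 6, 7

1. cargo securement review 26 days ago vs limit 30 → met
2. drug-and-alcohol testing policy present → met
3. hazmat security assessment 164 days ago vs limit 120 → not met
4. condition 'transports hazardous materials' does not hold → requirement n/a → met
5. driver drug-and-alcohol testing 379 days ago vs limit 540 → met
6. driver qualification files absent → not met
7. certified hazmat drivers 0 < 2 → not met
Not met: 3, 6, 7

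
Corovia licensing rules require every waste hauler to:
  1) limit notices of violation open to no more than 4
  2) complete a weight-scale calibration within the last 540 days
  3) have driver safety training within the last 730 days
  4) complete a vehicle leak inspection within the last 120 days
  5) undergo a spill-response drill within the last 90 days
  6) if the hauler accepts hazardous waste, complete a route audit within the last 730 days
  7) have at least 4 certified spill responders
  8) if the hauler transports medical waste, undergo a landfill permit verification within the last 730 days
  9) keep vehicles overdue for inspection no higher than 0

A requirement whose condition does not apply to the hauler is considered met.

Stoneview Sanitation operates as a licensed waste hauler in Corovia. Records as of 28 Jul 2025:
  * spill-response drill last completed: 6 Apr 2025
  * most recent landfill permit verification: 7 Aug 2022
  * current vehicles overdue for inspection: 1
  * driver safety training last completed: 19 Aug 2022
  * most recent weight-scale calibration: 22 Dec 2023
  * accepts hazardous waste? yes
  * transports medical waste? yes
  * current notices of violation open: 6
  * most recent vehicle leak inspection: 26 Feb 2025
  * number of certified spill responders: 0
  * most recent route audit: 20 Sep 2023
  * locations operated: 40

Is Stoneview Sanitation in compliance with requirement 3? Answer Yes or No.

No

3. driver safety training 1074 days ago vs limit 730 → not met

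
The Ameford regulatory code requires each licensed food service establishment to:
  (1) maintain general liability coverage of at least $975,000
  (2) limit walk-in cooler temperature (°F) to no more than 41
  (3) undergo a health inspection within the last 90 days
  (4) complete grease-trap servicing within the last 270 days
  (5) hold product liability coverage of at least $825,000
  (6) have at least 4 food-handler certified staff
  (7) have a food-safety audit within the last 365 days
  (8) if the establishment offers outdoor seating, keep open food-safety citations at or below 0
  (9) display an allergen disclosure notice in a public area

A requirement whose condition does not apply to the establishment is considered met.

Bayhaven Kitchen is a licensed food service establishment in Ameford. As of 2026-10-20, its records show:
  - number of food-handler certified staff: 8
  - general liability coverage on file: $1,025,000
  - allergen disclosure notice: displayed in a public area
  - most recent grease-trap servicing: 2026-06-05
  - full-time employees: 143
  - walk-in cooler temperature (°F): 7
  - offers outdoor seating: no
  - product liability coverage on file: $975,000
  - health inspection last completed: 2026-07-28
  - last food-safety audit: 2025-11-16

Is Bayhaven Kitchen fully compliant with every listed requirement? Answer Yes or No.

Yes

1. general liability coverage $1,025,000 ≥ $975,000 → met
2. walk-in cooler temperature (°F) 7 ≤ 41 → met
3. health inspection 84 days ago vs limit 90 → met
4. grease-trap servicing 137 days ago vs limit 270 → met
5. product liability coverage $975,000 ≥ $825,000 → met
6. food-handler certified staff 8 ≥ 4 → met
7. food-safety audit 338 days ago vs limit 365 → met
8. condition 'offers outdoor seating' does not hold → requirement n/a → met
9. allergen disclosure notice present → met
All met.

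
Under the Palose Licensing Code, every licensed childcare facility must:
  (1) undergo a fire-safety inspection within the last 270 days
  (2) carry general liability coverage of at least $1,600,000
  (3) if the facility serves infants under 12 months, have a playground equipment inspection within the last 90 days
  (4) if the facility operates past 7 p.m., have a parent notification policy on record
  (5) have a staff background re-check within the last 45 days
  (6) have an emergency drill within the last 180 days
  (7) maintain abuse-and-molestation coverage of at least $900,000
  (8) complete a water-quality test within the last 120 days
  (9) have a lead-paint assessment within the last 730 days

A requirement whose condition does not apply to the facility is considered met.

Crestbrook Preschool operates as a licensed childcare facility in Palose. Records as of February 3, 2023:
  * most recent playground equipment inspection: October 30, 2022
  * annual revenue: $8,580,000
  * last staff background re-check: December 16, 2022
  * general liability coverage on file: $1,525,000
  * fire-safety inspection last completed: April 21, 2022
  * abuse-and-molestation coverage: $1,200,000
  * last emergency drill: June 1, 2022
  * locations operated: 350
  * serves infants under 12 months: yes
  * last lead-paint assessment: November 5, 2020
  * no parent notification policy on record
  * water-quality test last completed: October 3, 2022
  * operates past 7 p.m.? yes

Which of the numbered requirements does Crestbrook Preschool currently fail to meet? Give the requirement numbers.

1, 2, 3, 4, 5, 6, 8, 9

1. fire-safety inspection 288 days ago vs limit 270 → not met
2. general liability coverage $1,525,000 < $1,600,000 → not met
3. condition 'serves infants under 12 months' holds; playground equipment inspection 96 days ago vs limit 90 → not met
4. condition 'operates past 7 p.m.' holds; parent notification policy absent → not met
5. staff background re-check 49 days ago vs limit 45 → not met
6. emergency drill 247 days ago vs limit 180 → not met
7. abuse-and-molestation coverage $1,200,000 ≥ $900,000 → met
8. water-quality test 123 days ago vs limit 120 → not met
9. lead-paint assessment 820 days ago vs limit 730 → not met
Not met: 1, 2, 3, 4, 5, 6, 8, 9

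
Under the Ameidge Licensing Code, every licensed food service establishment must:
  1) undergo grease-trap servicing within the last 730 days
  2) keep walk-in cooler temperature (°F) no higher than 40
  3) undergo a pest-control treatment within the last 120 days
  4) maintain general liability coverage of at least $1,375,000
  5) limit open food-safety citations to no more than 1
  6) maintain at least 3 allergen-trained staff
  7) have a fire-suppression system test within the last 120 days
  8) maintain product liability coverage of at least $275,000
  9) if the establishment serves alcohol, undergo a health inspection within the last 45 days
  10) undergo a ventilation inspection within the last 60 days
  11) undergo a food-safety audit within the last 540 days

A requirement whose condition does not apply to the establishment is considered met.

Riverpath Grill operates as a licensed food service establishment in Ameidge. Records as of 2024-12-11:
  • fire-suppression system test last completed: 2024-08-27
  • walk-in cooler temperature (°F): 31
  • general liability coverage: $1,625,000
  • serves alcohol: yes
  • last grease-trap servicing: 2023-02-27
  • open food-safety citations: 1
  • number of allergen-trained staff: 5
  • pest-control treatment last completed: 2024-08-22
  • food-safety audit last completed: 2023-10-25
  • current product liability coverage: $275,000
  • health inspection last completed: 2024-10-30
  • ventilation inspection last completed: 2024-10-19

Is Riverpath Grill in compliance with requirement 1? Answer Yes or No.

1. grease-trap servicing 653 days ago vs limit 730 → met

Yes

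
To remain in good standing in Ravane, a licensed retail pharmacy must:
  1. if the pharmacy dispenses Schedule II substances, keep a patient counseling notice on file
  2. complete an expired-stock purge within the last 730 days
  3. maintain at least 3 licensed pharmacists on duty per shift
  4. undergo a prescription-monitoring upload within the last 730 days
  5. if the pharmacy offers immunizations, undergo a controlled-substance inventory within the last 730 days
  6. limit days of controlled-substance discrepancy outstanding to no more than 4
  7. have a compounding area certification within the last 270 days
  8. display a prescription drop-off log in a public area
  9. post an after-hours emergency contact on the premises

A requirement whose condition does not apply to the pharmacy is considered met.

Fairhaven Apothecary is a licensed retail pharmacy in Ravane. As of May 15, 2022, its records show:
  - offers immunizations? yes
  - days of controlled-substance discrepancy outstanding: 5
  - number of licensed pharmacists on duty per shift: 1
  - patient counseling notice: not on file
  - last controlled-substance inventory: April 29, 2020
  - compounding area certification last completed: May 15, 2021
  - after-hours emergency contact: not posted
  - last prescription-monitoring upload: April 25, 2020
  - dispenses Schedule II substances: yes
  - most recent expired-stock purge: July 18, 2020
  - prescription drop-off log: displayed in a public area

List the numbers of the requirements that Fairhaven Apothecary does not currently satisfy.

1, 3, 4, 5, 6, 7, 9

1. condition 'dispenses Schedule II substances' holds; patient counseling notice absent → not met
2. expired-stock purge 666 days ago vs limit 730 → met
3. licensed pharmacists on duty per shift 1 < 3 → not met
4. prescription-monitoring upload 750 days ago vs limit 730 → not met
5. condition 'offers immunizations' holds; controlled-substance inventory 746 days ago vs limit 730 → not met
6. days of controlled-substance discrepancy outstanding 5 > 4 → not met
7. compounding area certification 365 days ago vs limit 270 → not met
8. prescription drop-off log present → met
9. after-hours emergency contact absent → not met
Not met: 1, 3, 4, 5, 6, 7, 9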